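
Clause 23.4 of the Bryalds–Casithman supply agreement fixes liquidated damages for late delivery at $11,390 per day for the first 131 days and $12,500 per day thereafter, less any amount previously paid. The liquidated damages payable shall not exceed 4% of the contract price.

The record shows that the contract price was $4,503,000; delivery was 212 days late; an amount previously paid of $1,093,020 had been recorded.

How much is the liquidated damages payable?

$180,120

First 131 days: 131 × $11,390 = $1,492,090
Remaining days: (212 − 131) × $12,500 = $1,012,500
Accrued per-day damages: $1,492,090 + $1,012,500 = $2,504,590
Less amount previously paid: $2,504,590 − $1,093,020 = $1,411,570
Cap: 4% of $4,503,000 = $180,120
Cap at $180,120: $1,411,570 exceeds the cap → $180,120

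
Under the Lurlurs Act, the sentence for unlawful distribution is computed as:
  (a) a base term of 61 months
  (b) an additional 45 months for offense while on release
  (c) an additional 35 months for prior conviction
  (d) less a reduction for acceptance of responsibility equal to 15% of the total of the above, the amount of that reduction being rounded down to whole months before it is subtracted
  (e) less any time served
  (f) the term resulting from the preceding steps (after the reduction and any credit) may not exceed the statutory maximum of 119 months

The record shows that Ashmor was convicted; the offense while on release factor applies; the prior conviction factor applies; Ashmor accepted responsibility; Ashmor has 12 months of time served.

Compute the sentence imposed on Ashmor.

Offense while on release enhancement: +45 months
Prior conviction enhancement: +35 months
Adjusted term: 61 months + 45 months + 35 months = 141 months
Acceptance of responsibility reduction: 15% of 141 months = 21 months (rounded down)
After reduction: 141 − 21 = 120 months
Less time served: 120 months − 12 months = 108 months
Cap at 119 months: 108 months is within the cap, no reduction.

108 months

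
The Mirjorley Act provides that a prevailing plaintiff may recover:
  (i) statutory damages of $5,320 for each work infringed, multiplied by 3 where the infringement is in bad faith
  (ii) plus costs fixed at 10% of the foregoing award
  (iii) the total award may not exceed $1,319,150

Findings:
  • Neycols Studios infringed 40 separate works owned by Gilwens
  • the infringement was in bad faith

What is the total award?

$702,240

Statutory damages: 40 × $5,320 = $212,800
Trebled: 3 × $212,800 = $638,400
Costs: 10% of $638,400 = $63,840
Award plus costs: $638,400 + $63,840 = $702,240
Cap at $1,319,150: $702,240 is within the cap, no reduction.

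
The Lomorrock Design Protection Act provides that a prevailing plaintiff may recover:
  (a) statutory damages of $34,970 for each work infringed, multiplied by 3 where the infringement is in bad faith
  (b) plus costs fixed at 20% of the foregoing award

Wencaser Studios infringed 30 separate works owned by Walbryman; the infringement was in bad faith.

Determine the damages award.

$3,776,760

Statutory damages: 30 × $34,970 = $1,049,100
Trebled: 3 × $1,049,100 = $3,147,300
Costs: 20% of $3,147,300 = $629,460
Award plus costs: $3,147,300 + $629,460 = $3,776,760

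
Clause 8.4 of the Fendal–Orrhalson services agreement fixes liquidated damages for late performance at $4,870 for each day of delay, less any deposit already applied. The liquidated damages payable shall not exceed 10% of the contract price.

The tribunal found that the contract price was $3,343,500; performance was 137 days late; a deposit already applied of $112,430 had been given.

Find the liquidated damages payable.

Per-day damages: 137 × $4,870 = $667,190
Less deposit already applied: $667,190 − $112,430 = $554,760
Cap: 10% of $3,343,500 = $334,350
Cap at $334,350: $554,760 exceeds the cap → $334,350

$334,350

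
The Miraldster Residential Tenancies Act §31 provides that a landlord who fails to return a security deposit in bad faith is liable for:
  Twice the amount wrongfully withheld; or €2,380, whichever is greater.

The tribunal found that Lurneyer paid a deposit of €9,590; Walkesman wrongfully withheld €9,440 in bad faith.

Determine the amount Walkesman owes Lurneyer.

Recovery: €18,880

Doubled: 2 × €9,440 = €18,880
Minimum €2,380: €18,880 meets the minimum, no increase.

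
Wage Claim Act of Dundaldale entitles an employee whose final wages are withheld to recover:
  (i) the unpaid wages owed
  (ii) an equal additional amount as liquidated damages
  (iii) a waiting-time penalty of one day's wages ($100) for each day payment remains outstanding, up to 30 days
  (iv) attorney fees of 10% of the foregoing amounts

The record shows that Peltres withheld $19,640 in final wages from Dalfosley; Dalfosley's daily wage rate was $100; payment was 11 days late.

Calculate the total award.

Liquidated damages (equal amount): $19,640
Penalty days: min(11, 30) = 11
Waiting-time penalty: 11 × $100 = $1,100
Subtotal: $19,640 + $19,640 + $1,100 = $40,380
Attorney fees: 10% of $40,380 = $4,038
Total award: $40,380 + $4,038 = $44,418

$44,418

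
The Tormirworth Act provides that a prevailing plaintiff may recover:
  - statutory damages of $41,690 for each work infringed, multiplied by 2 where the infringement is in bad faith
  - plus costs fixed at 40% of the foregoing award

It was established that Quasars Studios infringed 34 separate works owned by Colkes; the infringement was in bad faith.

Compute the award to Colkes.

$3,968,888

Statutory damages: 34 × $41,690 = $1,417,460
Doubled: 2 × $1,417,460 = $2,834,920
Costs: 40% of $2,834,920 = $1,133,968
Award plus costs: $2,834,920 + $1,133,968 = $3,968,888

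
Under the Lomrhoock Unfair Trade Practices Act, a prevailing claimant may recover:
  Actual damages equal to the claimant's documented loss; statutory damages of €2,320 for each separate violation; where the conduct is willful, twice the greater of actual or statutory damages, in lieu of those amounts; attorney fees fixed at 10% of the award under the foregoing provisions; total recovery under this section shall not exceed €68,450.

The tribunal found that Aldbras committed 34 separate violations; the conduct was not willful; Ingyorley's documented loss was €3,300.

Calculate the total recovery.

Statutory damages: 34 × €2,320 = €78,880
Conduct not willful: the in-lieu enhancement does not apply.
Actual plus statutory damages: €3,300 + €78,880 = €82,180
Attorney fees: 10% of €82,180 = €8,218
Total before cap: €82,180 + €8,218 = €90,398
Cap at €68,450: €90,398 exceeds the cap → €68,450

€68,450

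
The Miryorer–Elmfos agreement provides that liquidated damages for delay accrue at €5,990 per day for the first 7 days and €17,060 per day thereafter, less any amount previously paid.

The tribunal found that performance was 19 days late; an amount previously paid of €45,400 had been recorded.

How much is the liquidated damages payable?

First 7 days: 7 × €5,990 = €41,930
Remaining days: (19 − 7) × €17,060 = €204,720
Accrued per-day damages: €41,930 + €204,720 = €246,650
Less amount previously paid: €246,650 − €45,400 = €201,250

€201,250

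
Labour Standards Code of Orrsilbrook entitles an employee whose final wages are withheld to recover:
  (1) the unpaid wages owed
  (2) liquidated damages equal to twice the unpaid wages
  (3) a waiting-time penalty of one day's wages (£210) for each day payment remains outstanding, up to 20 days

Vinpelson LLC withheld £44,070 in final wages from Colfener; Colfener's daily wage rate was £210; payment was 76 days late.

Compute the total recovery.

Doubled: 2 × £44,070 = £88,140
Penalty days: min(76, 20) = 20
Waiting-time penalty: 20 × £210 = £4,200
Total award: £44,070 + £88,140 + £4,200 = £136,410

£136,410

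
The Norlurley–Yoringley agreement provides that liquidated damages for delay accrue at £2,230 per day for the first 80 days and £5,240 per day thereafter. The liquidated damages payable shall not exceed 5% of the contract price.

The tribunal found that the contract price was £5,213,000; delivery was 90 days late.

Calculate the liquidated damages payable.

First 80 days: 80 × £2,230 = £178,400
Remaining days: (90 − 80) × £5,240 = £52,400
Accrued per-day damages: £178,400 + £52,400 = £230,800
Cap: 5% of £5,213,000 = £260,650
Cap at £260,650: £230,800 is within the cap, no reduction.

£230,800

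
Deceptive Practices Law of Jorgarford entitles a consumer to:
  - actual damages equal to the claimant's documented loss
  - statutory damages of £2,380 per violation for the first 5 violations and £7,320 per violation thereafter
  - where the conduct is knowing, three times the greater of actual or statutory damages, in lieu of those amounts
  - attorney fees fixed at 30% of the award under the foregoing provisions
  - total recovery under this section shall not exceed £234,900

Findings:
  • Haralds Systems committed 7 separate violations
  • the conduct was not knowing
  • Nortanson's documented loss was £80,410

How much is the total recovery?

First 5 violations: 5 × £2,380 = £11,900
Remaining violations: (7 − 5) × £7,320 = £14,640
Statutory damages: £11,900 + £14,640 = £26,540
Conduct not knowing: the in-lieu enhancement does not apply.
Actual plus statutory damages: £80,410 + £26,540 = £106,950
Attorney fees: 30% of £106,950 = £32,085
Total before cap: £106,950 + £32,085 = £139,035
Cap at £234,900: £139,035 is within the cap, no reduction.

£139,035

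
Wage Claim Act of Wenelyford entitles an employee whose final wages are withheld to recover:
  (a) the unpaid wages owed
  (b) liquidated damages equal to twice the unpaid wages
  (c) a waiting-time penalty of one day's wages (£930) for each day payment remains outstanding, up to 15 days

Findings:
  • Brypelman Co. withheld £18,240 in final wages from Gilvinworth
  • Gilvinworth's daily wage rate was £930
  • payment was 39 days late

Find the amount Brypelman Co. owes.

Doubled: 2 × £18,240 = £36,480
Penalty days: min(39, 15) = 15
Waiting-time penalty: 15 × £930 = £13,950
Total award: £18,240 + £36,480 + £13,950 = £68,670

£68,670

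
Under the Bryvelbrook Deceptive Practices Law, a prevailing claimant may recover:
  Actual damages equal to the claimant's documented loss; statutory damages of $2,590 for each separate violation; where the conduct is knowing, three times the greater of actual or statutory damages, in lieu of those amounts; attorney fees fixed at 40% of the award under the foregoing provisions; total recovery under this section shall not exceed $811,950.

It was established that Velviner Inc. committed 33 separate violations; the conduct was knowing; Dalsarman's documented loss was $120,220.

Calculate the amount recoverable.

Statutory damages: 33 × $2,590 = $85,470
Greater of actual damages ($120,220) or statutory damages ($85,470): $120,220
Trebled: 3 × $120,220 = $360,660
Attorney fees: 40% of $360,660 = $144,264
Total before cap: $360,660 + $144,264 = $504,924
Cap at $811,950: $504,924 is within the cap, no reduction.

$504,924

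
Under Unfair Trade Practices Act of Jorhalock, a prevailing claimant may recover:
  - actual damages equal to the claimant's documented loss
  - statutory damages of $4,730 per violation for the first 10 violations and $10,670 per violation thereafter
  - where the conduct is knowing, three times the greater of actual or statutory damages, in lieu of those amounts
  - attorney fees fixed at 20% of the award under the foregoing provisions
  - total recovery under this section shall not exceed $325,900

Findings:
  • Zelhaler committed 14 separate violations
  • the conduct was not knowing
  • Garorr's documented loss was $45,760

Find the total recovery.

First 10 violations: 10 × $4,730 = $47,300
Remaining violations: (14 − 10) × $10,670 = $42,680
Statutory damages: $47,300 + $42,680 = $89,980
Conduct not knowing: the in-lieu enhancement does not apply.
Actual plus statutory damages: $45,760 + $89,980 = $135,740
Attorney fees: 20% of $135,740 = $27,148
Total before cap: $135,740 + $27,148 = $162,888
Cap at $325,900: $162,888 is within the cap, no reduction.

Total recovery: $162,888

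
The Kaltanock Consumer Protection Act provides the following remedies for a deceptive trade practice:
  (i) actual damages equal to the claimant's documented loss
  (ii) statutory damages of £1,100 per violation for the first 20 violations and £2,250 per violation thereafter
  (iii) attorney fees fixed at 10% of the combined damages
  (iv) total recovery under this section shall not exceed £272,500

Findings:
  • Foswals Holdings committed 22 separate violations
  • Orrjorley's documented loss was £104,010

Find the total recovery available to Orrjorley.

£143,561

First 20 violations: 20 × £1,100 = £22,000
Remaining violations: (22 − 20) × £2,250 = £4,500
Statutory damages: £22,000 + £4,500 = £26,500
Combined damages: £104,010 + £26,500 = £130,510
Attorney fees: 10% of £130,510 = £13,051
Total before cap: £130,510 + £13,051 = £143,561
Cap at £272,500: £143,561 is within the cap, no reduction.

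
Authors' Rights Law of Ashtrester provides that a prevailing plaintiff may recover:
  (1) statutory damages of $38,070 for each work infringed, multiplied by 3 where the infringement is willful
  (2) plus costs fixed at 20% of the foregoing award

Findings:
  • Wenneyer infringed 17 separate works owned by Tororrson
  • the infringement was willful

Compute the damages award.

$2,329,884

Statutory damages: 17 × $38,070 = $647,190
Trebled: 3 × $647,190 = $1,941,570
Costs: 20% of $1,941,570 = $388,314
Award plus costs: $1,941,570 + $388,314 = $2,329,884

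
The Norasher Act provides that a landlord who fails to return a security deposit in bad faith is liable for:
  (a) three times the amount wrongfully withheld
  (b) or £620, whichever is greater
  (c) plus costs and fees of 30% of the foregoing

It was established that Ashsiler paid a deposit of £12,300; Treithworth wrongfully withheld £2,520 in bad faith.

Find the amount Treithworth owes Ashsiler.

£9,828

Trebled: 3 × £2,520 = £7,560
Minimum £620: £7,560 meets the minimum, no increase.
Costs and fees: 30% of £7,560 = £2,268
Total recovery: £7,560 + £2,268 = £9,828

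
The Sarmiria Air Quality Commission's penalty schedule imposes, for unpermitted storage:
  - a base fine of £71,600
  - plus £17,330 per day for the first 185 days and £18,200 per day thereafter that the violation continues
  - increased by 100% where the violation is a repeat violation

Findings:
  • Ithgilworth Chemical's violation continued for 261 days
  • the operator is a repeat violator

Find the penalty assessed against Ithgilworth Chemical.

First 185 days: 185 × £17,330 = £3,206,050
Remaining days: (261 − 185) × £18,200 = £1,383,200
Per-day component: £3,206,050 + £1,383,200 = £4,589,250
Base plus per-day: £71,600 + £4,589,250 = £4,660,850
Enhancement: 100% of £4,660,850 = £4,660,850
Enhanced fine: £4,660,850 + £4,660,850 = £9,321,700

£9,321,700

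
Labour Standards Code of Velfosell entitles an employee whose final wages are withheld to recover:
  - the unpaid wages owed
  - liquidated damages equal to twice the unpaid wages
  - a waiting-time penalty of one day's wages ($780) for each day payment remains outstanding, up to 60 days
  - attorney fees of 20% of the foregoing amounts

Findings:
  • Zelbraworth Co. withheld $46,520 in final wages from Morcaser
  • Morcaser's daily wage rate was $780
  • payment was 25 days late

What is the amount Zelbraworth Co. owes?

Doubled: 2 × $46,520 = $93,040
Penalty days: min(25, 60) = 25
Waiting-time penalty: 25 × $780 = $19,500
Subtotal: $46,520 + $93,040 + $19,500 = $159,060
Attorney fees: 20% of $159,060 = $31,812
Total award: $159,060 + $31,812 = $190,872

$190,872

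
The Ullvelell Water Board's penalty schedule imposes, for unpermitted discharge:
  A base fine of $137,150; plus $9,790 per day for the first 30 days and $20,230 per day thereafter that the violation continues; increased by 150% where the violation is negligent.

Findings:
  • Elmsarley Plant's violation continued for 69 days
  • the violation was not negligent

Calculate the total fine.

$1,219,820

First 30 days: 30 × $9,790 = $293,700
Remaining days: (69 − 30) × $20,230 = $788,970
Per-day component: $293,700 + $788,970 = $1,082,670
Base plus per-day: $137,150 + $1,082,670 = $1,219,820
The violation was not negligent: no 150% increase.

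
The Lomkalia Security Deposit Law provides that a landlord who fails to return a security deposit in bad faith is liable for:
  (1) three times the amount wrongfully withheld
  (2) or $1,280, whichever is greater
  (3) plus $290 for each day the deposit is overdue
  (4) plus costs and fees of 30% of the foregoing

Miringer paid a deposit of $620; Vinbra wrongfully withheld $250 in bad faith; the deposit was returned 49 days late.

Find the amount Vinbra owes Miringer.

Trebled: 3 × $250 = $750
Minimum $1,280: $750 is below the minimum → $1,280
Late-return penalty: 49 × $290 = $14,210
Damages plus late penalty: $1,280 + $14,210 = $15,490
Costs and fees: 30% of $15,490 = $4,647
Total recovery: $15,490 + $4,647 = $20,137

$20,137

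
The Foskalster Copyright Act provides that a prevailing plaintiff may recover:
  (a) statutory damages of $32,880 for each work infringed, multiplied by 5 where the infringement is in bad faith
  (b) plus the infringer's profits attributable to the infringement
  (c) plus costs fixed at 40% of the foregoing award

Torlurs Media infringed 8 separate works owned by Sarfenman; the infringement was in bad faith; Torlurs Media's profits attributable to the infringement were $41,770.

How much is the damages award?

Statutory damages: 8 × $32,880 = $263,040
Multiplied by 5: 5 × $263,040 = $1,315,200
Combined award: $1,315,200 + $41,770 = $1,356,970
Costs: 40% of $1,356,970 = $542,788
Award plus costs: $1,356,970 + $542,788 = $1,899,758

$1,899,758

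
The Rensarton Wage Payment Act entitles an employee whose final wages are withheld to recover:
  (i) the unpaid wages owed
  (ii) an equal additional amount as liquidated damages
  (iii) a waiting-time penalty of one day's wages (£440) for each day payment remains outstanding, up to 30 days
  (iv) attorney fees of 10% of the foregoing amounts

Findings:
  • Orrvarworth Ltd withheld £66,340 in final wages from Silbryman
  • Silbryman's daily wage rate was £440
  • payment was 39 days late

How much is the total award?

Liquidated damages (equal amount): £66,340
Penalty days: min(39, 30) = 30
Waiting-time penalty: 30 × £440 = £13,200
Subtotal: £66,340 + £66,340 + £13,200 = £145,880
Attorney fees: 10% of £145,880 = £14,588
Total award: £145,880 + £14,588 = £160,468

£160,468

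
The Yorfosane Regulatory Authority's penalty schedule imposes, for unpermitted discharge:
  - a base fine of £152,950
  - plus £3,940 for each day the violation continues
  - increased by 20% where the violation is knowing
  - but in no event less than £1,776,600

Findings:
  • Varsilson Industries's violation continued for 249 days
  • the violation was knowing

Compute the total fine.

Per-day component: 249 × £3,940 = £981,060
Base plus per-day: £152,950 + £981,060 = £1,134,010
Enhancement: 20% of £1,134,010 = £226,802
Enhanced fine: £1,134,010 + £226,802 = £1,360,812
Minimum £1,776,600: £1,360,812 is below the minimum → £1,776,600

Civil penalty: £1,776,600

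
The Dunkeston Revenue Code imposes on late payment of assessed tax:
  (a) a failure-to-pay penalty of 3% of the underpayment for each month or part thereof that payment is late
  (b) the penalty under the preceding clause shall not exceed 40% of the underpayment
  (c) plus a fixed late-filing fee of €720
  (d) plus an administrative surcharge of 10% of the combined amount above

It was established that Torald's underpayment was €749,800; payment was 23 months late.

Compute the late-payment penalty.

Accrued rate: 3% × 23 = 69%, capped at 40% → 40%
Failure-to-pay penalty: 40% of €749,800 = €299,920
Penalty before surcharge: €299,920 + €720 = €300,640
Administrative surcharge: 10% of €300,640 = €30,064
Total penalty: €300,640 + €30,064 = €330,704

Penalty: €330,704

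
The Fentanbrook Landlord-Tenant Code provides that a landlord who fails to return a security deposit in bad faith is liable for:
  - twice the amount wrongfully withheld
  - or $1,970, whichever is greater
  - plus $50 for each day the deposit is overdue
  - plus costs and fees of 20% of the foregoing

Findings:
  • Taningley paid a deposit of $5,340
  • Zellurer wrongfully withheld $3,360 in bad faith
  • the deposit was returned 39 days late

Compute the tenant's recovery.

$10,404

Doubled: 2 × $3,360 = $6,720
Minimum $1,970: $6,720 meets the minimum, no increase.
Late-return penalty: 39 × $50 = $1,950
Damages plus late penalty: $6,720 + $1,950 = $8,670
Costs and fees: 20% of $8,670 = $1,734
Total recovery: $8,670 + $1,734 = $10,404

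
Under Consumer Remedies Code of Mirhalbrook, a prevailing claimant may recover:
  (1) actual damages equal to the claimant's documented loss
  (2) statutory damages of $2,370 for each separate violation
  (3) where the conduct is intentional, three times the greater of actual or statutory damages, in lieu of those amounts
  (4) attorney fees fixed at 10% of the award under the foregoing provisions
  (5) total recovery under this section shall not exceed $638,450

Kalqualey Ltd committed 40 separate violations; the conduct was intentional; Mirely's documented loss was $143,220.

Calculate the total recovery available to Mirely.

$472,626

Statutory damages: 40 × $2,370 = $94,800
Greater of actual damages ($143,220) or statutory damages ($94,800): $143,220
Trebled: 3 × $143,220 = $429,660
Attorney fees: 10% of $429,660 = $42,966
Total before cap: $429,660 + $42,966 = $472,626
Cap at $638,450: $472,626 is within the cap, no reduction.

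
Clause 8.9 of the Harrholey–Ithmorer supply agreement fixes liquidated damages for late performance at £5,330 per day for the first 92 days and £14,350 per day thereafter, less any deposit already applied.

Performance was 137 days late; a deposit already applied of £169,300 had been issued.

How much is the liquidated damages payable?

First 92 days: 92 × £5,330 = £490,360
Remaining days: (137 − 92) × £14,350 = £645,750
Accrued per-day damages: £490,360 + £645,750 = £1,136,110
Less deposit already applied: £1,136,110 − £169,300 = £966,810

Liquidated damages: £966,810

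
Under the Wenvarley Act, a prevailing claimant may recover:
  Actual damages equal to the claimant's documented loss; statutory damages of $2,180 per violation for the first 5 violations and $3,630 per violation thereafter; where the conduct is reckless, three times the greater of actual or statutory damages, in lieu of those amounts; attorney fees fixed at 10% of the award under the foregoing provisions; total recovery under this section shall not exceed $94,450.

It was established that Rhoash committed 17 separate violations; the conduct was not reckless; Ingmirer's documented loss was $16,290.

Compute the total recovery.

First 5 violations: 5 × $2,180 = $10,900
Remaining violations: (17 − 5) × $3,630 = $43,560
Statutory damages: $10,900 + $43,560 = $54,460
Conduct not reckless: the in-lieu enhancement does not apply.
Actual plus statutory damages: $16,290 + $54,460 = $70,750
Attorney fees: 10% of $70,750 = $7,075
Total before cap: $70,750 + $7,075 = $77,825
Cap at $94,450: $77,825 is within the cap, no reduction.

$77,825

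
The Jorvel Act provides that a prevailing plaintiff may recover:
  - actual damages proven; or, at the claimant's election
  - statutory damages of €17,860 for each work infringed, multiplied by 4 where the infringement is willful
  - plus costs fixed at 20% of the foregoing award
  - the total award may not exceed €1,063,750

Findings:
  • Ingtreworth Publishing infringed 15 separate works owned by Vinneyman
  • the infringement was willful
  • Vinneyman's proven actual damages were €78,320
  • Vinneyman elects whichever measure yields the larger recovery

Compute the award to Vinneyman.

€1,063,750

Statutory damages: 15 × €17,860 = €267,900
Multiplied by 4: 4 × €267,900 = €1,071,600
Greater of actual damages (€78,320) or enhanced statutory damages (€1,071,600): €1,071,600
Costs: 20% of €1,071,600 = €214,320
Award plus costs: €1,071,600 + €214,320 = €1,285,920
Cap at €1,063,750: €1,285,920 exceeds the cap → €1,063,750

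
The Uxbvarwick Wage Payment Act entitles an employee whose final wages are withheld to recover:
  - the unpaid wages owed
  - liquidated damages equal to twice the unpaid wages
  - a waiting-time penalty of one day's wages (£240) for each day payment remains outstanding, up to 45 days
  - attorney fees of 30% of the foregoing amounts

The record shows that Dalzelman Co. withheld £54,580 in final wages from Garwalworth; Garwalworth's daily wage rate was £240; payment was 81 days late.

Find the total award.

£226,902

Doubled: 2 × £54,580 = £109,160
Penalty days: min(81, 45) = 45
Waiting-time penalty: 45 × £240 = £10,800
Subtotal: £54,580 + £109,160 + £10,800 = £174,540
Attorney fees: 30% of £174,540 = £52,362
Total award: £174,540 + £52,362 = £226,902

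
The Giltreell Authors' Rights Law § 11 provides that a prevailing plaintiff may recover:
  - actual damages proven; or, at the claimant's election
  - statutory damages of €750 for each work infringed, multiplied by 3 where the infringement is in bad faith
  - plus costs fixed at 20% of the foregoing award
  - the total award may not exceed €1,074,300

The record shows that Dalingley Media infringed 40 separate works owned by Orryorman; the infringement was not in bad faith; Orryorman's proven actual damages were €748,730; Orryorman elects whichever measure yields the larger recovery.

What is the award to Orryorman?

€898,476

Statutory damages: 40 × €750 = €30,000
Infringement not in bad faith: no ×3 enhancement.
Greater of actual damages (€748,730) or statutory damages (€30,000): €748,730
Costs: 20% of €748,730 = €149,746
Award plus costs: €748,730 + €149,746 = €898,476
Cap at €1,074,300: €898,476 is within the cap, no reduction.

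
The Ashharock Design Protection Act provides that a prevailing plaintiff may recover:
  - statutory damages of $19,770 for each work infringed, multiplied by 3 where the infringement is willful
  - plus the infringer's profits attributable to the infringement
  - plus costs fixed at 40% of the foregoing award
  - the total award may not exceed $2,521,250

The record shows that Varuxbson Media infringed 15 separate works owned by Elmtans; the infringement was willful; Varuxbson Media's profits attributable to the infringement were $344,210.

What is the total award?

$1,727,404

Statutory damages: 15 × $19,770 = $296,550
Trebled: 3 × $296,550 = $889,650
Combined award: $889,650 + $344,210 = $1,233,860
Costs: 40% of $1,233,860 = $493,544
Award plus costs: $1,233,860 + $493,544 = $1,727,404
Cap at $2,521,250: $1,727,404 is within the cap, no reduction.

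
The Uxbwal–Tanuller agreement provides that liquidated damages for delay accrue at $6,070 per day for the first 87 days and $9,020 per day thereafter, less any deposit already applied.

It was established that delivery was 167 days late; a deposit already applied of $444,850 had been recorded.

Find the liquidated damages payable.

Liquidated damages: $804,840

First 87 days: 87 × $6,070 = $528,090
Remaining days: (167 − 87) × $9,020 = $721,600
Accrued per-day damages: $528,090 + $721,600 = $1,249,690
Less deposit already applied: $1,249,690 − $444,850 = $804,840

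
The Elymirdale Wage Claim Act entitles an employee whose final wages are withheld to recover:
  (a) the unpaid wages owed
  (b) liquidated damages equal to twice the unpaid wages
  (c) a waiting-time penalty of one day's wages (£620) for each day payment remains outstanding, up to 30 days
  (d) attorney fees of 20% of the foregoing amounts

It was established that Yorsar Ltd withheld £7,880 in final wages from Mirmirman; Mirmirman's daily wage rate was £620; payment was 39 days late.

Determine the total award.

Doubled: 2 × £7,880 = £15,760
Penalty days: min(39, 30) = 30
Waiting-time penalty: 30 × £620 = £18,600
Subtotal: £7,880 + £15,760 + £18,600 = £42,240
Attorney fees: 20% of £42,240 = £8,448
Total award: £42,240 + £8,448 = £50,688

Total award: £50,688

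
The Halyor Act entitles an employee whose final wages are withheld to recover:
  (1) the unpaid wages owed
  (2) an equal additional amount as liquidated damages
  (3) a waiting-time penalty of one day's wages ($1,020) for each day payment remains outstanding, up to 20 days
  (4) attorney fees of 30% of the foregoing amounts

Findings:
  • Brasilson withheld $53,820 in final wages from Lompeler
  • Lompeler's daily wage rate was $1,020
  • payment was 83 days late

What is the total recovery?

$166,452

Liquidated damages (equal amount): $53,820
Penalty days: min(83, 20) = 20
Waiting-time penalty: 20 × $1,020 = $20,400
Subtotal: $53,820 + $53,820 + $20,400 = $128,040
Attorney fees: 30% of $128,040 = $38,412
Total award: $128,040 + $38,412 = $166,452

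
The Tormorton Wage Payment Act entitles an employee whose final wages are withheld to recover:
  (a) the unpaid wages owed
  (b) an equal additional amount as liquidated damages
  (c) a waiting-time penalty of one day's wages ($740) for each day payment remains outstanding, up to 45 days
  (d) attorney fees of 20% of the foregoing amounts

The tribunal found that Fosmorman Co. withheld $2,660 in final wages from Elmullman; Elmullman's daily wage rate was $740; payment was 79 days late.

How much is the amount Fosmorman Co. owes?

Total award: $46,344

Liquidated damages (equal amount): $2,660
Penalty days: min(79, 45) = 45
Waiting-time penalty: 45 × $740 = $33,300
Subtotal: $2,660 + $2,660 + $33,300 = $38,620
Attorney fees: 20% of $38,620 = $7,724
Total award: $38,620 + $7,724 = $46,344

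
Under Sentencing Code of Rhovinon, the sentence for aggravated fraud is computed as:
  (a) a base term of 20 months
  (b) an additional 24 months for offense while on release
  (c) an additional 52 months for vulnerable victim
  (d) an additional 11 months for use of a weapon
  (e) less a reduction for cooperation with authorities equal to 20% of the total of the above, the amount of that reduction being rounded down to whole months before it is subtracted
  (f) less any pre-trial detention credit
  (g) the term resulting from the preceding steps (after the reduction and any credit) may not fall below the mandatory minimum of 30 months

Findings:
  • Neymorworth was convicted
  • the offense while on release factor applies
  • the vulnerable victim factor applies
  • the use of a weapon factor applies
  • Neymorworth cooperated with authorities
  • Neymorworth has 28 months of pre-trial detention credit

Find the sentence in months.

Offense while on release enhancement: +24 months
Vulnerable victim enhancement: +52 months
Use of a weapon enhancement: +11 months
Adjusted term: 20 months + 24 months + 52 months + 11 months = 107 months
Cooperation with authorities reduction: 20% of 107 months = 21 months (rounded down)
After reduction: 107 − 21 = 86 months
Less pre-trial detention credit: 86 months − 28 months = 58 months
Minimum 30 months: 58 months meets the minimum, no increase.

58 months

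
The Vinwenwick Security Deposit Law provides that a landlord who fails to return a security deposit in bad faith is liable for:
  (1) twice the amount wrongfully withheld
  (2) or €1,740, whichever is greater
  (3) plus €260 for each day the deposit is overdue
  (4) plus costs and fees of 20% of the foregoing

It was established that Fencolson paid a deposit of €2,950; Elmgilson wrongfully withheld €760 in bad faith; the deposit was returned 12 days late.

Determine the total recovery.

Doubled: 2 × €760 = €1,520
Minimum €1,740: €1,520 is below the minimum → €1,740
Late-return penalty: 12 × €260 = €3,120
Damages plus late penalty: €1,740 + €3,120 = €4,860
Costs and fees: 20% of €4,860 = €972
Total recovery: €4,860 + €972 = €5,832

€5,832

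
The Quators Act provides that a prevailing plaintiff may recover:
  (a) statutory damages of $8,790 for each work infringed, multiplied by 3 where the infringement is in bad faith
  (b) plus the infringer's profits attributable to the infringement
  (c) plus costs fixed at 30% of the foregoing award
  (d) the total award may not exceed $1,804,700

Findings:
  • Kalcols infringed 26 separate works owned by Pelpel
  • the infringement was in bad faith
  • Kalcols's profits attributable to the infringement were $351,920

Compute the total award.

$1,348,802

Statutory damages: 26 × $8,790 = $228,540
Trebled: 3 × $228,540 = $685,620
Combined award: $685,620 + $351,920 = $1,037,540
Costs: 30% of $1,037,540 = $311,262
Award plus costs: $1,037,540 + $311,262 = $1,348,802
Cap at $1,804,700: $1,348,802 is within the cap, no reduction.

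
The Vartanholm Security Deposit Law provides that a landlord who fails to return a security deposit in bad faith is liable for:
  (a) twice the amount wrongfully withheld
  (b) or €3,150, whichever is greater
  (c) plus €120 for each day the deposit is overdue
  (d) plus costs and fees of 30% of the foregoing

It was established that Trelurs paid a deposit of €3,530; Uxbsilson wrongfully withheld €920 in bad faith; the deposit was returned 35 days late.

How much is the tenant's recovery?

€9,555

Doubled: 2 × €920 = €1,840
Minimum €3,150: €1,840 is below the minimum → €3,150
Late-return penalty: 35 × €120 = €4,200
Damages plus late penalty: €3,150 + €4,200 = €7,350
Costs and fees: 30% of €7,350 = €2,205
Total recovery: €7,350 + €2,205 = €9,555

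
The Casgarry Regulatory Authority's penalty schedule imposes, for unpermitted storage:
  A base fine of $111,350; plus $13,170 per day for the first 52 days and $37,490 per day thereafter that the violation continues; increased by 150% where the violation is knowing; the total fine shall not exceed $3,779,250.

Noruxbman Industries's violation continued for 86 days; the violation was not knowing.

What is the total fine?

First 52 days: 52 × $13,170 = $684,840
Remaining days: (86 − 52) × $37,490 = $1,274,660
Per-day component: $684,840 + $1,274,660 = $1,959,500
Base plus per-day: $111,350 + $1,959,500 = $2,070,850
The violation was not knowing: no 150% increase.
Cap at $3,779,250: $2,070,850 is within the cap, no reduction.

$2,070,850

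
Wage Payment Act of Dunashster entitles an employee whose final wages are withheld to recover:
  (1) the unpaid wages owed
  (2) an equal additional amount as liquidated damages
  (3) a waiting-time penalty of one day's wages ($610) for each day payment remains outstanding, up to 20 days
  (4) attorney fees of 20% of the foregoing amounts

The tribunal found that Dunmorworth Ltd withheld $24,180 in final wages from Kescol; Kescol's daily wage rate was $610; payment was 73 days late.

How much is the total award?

Total award: $72,672

Liquidated damages (equal amount): $24,180
Penalty days: min(73, 20) = 20
Waiting-time penalty: 20 × $610 = $12,200
Subtotal: $24,180 + $24,180 + $12,200 = $60,560
Attorney fees: 20% of $60,560 = $12,112
Total award: $60,560 + $12,112 = $72,672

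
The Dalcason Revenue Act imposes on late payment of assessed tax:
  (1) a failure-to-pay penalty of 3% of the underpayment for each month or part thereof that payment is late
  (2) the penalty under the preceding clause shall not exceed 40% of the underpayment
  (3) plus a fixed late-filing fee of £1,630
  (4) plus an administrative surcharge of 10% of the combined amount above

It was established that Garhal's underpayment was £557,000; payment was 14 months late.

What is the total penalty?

Accrued rate: 3% × 14 = 42%, capped at 40% → 40%
Failure-to-pay penalty: 40% of £557,000 = £222,800
Penalty before surcharge: £222,800 + £1,630 = £224,430
Administrative surcharge: 10% of £224,430 = £22,443
Total penalty: £224,430 + £22,443 = £246,873

£246,873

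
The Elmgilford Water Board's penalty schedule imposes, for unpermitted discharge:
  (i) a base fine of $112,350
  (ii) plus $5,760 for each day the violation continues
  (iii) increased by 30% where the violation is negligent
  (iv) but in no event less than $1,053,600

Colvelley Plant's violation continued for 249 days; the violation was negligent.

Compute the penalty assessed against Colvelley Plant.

$2,010,567

Per-day component: 249 × $5,760 = $1,434,240
Base plus per-day: $112,350 + $1,434,240 = $1,546,590
Enhancement: 30% of $1,546,590 = $463,977
Enhanced fine: $1,546,590 + $463,977 = $2,010,567
Minimum $1,053,600: $2,010,567 meets the minimum, no increase.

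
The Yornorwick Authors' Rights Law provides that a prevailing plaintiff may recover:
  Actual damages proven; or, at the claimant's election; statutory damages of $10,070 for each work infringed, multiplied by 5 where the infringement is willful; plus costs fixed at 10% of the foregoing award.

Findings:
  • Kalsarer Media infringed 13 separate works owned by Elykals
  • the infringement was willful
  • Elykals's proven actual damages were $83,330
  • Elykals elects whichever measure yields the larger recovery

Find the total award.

$720,005

Statutory damages: 13 × $10,070 = $130,910
Multiplied by 5: 5 × $130,910 = $654,550
Greater of actual damages ($83,330) or enhanced statutory damages ($654,550): $654,550
Costs: 10% of $654,550 = $65,455
Award plus costs: $654,550 + $65,455 = $720,005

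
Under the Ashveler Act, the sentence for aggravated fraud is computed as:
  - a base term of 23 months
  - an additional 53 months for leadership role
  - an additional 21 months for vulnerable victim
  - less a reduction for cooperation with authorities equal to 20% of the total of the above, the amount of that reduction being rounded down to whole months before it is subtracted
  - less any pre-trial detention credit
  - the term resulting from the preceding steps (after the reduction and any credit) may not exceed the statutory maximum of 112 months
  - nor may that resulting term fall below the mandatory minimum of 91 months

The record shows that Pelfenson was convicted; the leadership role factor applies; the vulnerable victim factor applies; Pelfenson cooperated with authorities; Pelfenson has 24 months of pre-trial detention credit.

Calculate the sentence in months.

Leadership role enhancement: +53 months
Vulnerable victim enhancement: +21 months
Adjusted term: 23 months + 53 months + 21 months = 97 months
Cooperation with authorities reduction: 20% of 97 months = 19 months (rounded down)
After reduction: 97 − 19 = 78 months
Less pre-trial detention credit: 78 months − 24 months = 54 months
Cap at 112 months: 54 months is within the cap, no reduction.
Minimum 91 months: 54 months is below the minimum → 91 months

Sentence: 91 months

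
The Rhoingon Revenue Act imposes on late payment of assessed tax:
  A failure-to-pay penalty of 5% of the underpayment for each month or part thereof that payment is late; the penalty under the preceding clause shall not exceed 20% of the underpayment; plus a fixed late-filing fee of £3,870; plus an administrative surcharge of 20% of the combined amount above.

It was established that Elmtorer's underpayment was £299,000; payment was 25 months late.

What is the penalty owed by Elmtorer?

Accrued rate: 5% × 25 = 125%, capped at 20% → 20%
Failure-to-pay penalty: 20% of £299,000 = £59,800
Penalty before surcharge: £59,800 + £3,870 = £63,670
Administrative surcharge: 20% of £63,670 = £12,734
Total penalty: £63,670 + £12,734 = £76,404

Penalty: £76,404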